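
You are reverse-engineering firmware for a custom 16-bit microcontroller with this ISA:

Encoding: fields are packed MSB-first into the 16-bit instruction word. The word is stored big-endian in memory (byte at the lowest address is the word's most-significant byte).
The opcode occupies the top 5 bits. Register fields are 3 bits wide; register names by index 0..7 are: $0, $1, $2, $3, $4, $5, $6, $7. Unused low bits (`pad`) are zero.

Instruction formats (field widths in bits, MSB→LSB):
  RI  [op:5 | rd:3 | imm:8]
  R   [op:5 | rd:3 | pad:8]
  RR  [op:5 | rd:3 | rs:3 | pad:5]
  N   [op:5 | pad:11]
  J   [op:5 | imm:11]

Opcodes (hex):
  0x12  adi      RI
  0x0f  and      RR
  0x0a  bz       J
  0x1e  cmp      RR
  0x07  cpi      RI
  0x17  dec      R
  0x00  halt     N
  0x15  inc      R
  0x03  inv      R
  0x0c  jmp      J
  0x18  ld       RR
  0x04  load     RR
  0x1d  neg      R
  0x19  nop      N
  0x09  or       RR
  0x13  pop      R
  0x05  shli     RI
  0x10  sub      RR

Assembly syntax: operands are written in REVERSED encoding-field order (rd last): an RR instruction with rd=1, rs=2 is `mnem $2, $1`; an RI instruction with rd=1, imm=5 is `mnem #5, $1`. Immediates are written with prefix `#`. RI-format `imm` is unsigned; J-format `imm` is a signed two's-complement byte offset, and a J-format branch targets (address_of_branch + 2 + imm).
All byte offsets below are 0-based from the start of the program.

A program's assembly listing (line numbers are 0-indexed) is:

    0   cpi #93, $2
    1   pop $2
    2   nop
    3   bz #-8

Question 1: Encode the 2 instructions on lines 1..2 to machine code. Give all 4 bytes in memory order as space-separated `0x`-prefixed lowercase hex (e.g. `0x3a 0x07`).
0x9a 0x00 0xc8 0x00

line 1 (pop): pack op=0x13:5|rd=2:3|pad=0:8 = 0x9a00; big→ 9a 00
line 2 (nop): pack op=0x19:5|pad=0:11 = 0xc800; big→ c8 00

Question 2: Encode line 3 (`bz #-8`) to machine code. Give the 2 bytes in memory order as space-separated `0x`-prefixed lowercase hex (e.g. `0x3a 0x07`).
3. bz fields op=0xa:5|imm=-8:11 → word 57f8h → 57 f8

0x57 0xf8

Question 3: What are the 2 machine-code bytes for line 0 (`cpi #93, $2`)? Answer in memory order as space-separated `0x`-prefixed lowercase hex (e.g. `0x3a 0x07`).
0. cpi fields op=0x7:5|rd=2:3|imm=93:8 → word 3a5dh → 3a 5d

0x3a 0x5d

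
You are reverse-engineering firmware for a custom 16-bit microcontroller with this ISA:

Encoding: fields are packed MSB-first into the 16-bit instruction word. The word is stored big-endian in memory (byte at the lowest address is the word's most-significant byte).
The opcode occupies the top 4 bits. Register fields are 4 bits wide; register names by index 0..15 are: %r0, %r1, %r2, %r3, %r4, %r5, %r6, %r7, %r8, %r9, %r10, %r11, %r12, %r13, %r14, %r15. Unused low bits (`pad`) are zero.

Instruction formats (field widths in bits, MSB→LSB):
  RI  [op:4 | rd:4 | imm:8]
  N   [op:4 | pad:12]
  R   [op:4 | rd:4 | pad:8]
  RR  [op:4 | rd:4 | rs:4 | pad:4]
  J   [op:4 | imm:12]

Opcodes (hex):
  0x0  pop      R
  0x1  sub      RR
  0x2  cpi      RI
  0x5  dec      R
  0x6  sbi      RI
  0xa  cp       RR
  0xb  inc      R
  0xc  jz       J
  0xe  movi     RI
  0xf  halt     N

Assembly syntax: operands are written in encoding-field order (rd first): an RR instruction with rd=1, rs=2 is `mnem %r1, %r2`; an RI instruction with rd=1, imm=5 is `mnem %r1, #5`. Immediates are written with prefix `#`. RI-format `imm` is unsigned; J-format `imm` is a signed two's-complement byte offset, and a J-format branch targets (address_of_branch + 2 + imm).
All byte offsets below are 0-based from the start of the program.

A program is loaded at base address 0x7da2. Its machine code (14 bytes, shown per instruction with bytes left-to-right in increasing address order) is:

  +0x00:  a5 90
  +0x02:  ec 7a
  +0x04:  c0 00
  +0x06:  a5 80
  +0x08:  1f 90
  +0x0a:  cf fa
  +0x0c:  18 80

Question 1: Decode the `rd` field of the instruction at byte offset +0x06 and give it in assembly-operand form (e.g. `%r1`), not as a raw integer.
off 0x06: read a5 80 as big → 0xa580
  opcode bits[15:12]=0xa: cp/RR
  rd@[11:8]=0x5 ⇒ %r5
  rs@[7:4]=0x8 ⇒ %r8

%r5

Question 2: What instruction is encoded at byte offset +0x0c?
sub %r8, %r8

@+0c  big-endian(18 80) = 0x1880
  op=0x1880>>12=0x1 ⇒ sub (RR)
  rd: (w>>8)&0xf=0x8 → %r8
  rs: (w>>4)&0xf=0x8 → %r8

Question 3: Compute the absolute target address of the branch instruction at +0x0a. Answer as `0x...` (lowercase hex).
0x7da8

off 0x0a: read cf fa as big → 0xcffa
  opcode bits[15:12]=0xc: jz/J
  imm@[11:0]=0xffa (s12→-6) ⇒ #-6
  target = base 0x7da2 + off 0x0a + 2 + imm -6 = 0x7da8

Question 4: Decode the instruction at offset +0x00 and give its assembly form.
off 0x00: read a5 90 as big → 0xa590
  op=0xa590>>12=0xa ⇒ cp (RR)
  rd: (w>>8)&0xf=0x5 → %r5
  rs: (w>>4)&0xf=0x9 → %r9

cp %r5, %r9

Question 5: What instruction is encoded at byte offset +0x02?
movi %r12, #122

[02] ec 7a → 0xec7a
  opcode bits[15:12]=0xe: movi/RI
  rd@[11:8]=0xc ⇒ %r12
  imm@[7:0]=0x7a ⇒ #122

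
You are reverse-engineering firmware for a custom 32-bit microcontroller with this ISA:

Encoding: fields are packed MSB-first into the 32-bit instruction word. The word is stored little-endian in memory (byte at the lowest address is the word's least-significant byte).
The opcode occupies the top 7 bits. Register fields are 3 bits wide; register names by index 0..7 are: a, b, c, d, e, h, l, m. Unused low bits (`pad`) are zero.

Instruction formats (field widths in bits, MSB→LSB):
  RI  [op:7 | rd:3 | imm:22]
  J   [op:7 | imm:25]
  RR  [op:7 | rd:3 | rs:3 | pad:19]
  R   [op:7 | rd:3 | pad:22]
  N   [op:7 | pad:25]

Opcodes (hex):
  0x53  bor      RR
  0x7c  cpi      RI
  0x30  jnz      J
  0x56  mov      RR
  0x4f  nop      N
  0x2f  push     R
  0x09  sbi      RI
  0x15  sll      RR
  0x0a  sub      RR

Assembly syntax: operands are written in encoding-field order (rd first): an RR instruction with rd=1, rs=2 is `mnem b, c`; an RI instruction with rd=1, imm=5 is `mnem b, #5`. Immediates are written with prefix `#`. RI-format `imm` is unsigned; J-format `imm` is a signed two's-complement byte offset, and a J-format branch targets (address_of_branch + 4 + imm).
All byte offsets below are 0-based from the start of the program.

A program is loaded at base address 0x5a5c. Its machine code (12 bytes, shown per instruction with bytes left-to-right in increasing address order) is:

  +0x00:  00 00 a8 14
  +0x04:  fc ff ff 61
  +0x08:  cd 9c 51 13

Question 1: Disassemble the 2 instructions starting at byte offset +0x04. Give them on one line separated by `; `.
jnz #-4; sbi h, #1154253

@+04  little-endian(fc ff ff 61) = 0x61fffffc
  top 7b → 0x30 → jnz [J]
  imm@[24:0]=0x1fffffc (s25→-4) ⇒ #-4
@+08  little-endian(cd 9c 51 13) = 0x13519ccd
  top 7b → 0x9 → sbi [RI]
  rd@[24:22]=0x5 ⇒ h
  imm@[21:0]=0x119ccd ⇒ #1154253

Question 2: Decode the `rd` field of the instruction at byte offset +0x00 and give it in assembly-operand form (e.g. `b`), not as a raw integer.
c

+0x00: 00 00 a8 14 ⇒ word 0x14a80000 (little)
  opcode bits[31:25]=0xa: sub/RR
  [24:22] rd=2 = c
  [21:19] rs=5 = h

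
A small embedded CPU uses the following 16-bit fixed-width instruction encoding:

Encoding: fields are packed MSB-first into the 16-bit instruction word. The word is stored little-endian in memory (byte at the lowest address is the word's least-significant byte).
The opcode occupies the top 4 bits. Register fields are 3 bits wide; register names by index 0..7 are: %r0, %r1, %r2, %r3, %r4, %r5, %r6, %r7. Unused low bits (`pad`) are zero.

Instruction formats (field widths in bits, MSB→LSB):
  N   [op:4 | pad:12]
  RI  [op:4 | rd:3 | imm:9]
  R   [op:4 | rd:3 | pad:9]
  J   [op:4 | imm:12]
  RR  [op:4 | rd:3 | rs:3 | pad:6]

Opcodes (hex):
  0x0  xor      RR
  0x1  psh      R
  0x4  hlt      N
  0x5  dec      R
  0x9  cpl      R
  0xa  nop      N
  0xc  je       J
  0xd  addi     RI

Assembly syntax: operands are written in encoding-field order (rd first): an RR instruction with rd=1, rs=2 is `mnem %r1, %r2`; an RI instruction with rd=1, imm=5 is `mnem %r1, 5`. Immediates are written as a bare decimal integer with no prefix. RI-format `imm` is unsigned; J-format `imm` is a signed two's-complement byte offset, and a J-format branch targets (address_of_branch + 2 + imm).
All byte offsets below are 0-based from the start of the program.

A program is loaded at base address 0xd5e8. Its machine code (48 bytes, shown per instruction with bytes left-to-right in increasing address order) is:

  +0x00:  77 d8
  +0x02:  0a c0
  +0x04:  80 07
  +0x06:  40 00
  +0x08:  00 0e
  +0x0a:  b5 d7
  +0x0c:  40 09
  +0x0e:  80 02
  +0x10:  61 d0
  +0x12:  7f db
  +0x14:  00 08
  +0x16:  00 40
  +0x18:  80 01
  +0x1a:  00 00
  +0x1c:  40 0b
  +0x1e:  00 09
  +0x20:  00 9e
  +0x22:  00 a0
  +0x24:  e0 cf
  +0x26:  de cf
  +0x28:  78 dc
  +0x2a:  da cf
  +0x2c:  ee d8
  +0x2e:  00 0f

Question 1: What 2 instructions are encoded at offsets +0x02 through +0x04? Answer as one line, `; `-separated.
je 10; xor %r3, %r6

[02] 0a c0 → 0xc00a
  top 4b → 0xc → je [J]
  [11:0] imm=10 = 10
[04] 80 07 → 0x0780
  top 4b → 0x0 → xor [RR]
  [11:9] rd=3 = %r3
  [8:6] rs=6 = %r6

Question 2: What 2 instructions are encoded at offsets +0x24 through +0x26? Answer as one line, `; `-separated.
+0x24: e0 cf ⇒ word 0xcfe0 (little)
  op=0xcfe0>>12=0xc ⇒ je (J)
  [11:0] imm=4064 (s12→-32) = -32
+0x26: de cf ⇒ word 0xcfde (little)
  op=0xcfde>>12=0xc ⇒ je (J)
  [11:0] imm=4062 (s12→-34) = -34

je -32; je -34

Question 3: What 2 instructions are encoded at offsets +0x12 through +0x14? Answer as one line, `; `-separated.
+0x12: 7f db ⇒ word 0xdb7f (little)
  op=0xdb7f>>12=0xd ⇒ addi (RI)
  rd@[11:9]=0x5 ⇒ %r5
  imm@[8:0]=0x17f ⇒ 383
+0x14: 00 08 ⇒ word 0x0800 (little)
  op=0x0800>>12=0x0 ⇒ xor (RR)
  rd@[11:9]=0x4 ⇒ %r4
  rs@[8:6]=0x0 ⇒ %r0

addi %r5, 383; xor %r4, %r0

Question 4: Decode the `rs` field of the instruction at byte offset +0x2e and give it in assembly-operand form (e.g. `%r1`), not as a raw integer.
[2e] 00 0f → 0x0f00
  top 4b → 0x0 → xor [RR]
  [11:9] rd=7 = %r7
  [8:6] rs=4 = %r4

%r4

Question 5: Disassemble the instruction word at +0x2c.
@+2c  little-endian(ee d8) = 0xd8ee
  op=0xd8ee>>12=0xd ⇒ addi (RI)
  rd: (w>>9)&0x7=0x4 → %r4
  imm: (w>>0)&0x1ff=0xee → 238

addi %r4, 238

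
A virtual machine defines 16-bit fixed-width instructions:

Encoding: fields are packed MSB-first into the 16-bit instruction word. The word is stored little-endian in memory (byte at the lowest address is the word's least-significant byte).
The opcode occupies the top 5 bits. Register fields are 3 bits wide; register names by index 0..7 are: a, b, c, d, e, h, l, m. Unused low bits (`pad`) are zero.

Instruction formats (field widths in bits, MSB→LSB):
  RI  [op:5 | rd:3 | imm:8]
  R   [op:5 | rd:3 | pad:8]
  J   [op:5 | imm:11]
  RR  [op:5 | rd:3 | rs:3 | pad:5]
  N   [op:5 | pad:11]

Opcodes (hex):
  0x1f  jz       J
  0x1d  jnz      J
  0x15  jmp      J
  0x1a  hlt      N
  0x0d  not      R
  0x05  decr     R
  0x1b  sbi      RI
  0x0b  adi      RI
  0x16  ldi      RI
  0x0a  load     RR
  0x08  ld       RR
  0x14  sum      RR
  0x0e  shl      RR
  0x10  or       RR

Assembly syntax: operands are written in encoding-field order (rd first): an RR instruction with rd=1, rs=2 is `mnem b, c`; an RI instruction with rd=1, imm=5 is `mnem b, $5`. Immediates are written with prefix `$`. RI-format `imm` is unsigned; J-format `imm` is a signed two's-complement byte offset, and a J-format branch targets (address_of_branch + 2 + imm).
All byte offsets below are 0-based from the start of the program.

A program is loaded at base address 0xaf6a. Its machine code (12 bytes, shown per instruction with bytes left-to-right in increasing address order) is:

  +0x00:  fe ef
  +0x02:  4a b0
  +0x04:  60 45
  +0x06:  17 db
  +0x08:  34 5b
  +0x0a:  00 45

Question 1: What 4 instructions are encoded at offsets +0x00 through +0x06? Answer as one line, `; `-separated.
jnz $-2; ldi a, $74; ld h, d; sbi d, $23

+0x00: fe ef ⇒ word 0xeffe (little)
  top 5b → 0x1d → jnz [J]
  imm@[10:0]=0x7fe (s11→-2) ⇒ $-2
+0x02: 4a b0 ⇒ word 0xb04a (little)
  top 5b → 0x16 → ldi [RI]
  rd@[10:8]=0x0 ⇒ a
  imm@[7:0]=0x4a ⇒ $74
+0x04: 60 45 ⇒ word 0x4560 (little)
  top 5b → 0x8 → ld [RR]
  rd@[10:8]=0x5 ⇒ h
  rs@[7:5]=0x3 ⇒ d
+0x06: 17 db ⇒ word 0xdb17 (little)
  top 5b → 0x1b → sbi [RI]
  rd@[10:8]=0x3 ⇒ d
  imm@[7:0]=0x17 ⇒ $23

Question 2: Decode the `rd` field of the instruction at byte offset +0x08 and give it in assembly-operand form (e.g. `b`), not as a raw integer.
d

+0x08: 34 5b ⇒ word 0x5b34 (little)
  top 5b → 0xb → adi [RI]
  rd@[10:8]=0x3 ⇒ d
  imm@[7:0]=0x34 ⇒ $52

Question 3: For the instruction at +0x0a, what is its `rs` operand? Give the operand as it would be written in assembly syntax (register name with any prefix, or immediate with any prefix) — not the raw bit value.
a

@+0a  little-endian(00 45) = 0x4500
  op=0x4500>>11=0x8 ⇒ ld (RR)
  [10:8] rd=5 = h
  [7:5] rs=0 = a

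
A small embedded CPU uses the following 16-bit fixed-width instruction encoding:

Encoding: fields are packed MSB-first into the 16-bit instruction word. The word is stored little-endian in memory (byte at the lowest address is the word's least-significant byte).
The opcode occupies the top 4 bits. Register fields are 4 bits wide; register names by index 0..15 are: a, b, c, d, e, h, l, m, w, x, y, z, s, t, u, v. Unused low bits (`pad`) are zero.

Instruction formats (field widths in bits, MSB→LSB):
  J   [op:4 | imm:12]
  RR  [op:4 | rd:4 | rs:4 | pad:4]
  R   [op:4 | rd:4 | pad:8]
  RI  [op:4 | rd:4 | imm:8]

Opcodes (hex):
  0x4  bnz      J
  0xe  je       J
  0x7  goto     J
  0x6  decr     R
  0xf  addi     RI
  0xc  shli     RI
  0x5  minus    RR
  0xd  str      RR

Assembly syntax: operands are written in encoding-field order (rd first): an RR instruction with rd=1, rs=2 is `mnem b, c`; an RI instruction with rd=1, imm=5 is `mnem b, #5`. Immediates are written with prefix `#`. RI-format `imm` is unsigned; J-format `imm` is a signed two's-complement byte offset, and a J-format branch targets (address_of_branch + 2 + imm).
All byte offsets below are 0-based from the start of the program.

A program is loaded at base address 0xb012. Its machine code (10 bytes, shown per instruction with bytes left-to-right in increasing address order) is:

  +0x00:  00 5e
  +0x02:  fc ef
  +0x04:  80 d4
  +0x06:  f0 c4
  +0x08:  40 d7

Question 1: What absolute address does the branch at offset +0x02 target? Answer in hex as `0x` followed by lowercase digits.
@+02  little-endian(fc ef) = 0xeffc
  top 4b → 0xe → je [J]
  imm@[11:0]=0xffc (s12→-4) ⇒ #-4
  target = base 0xb012 + off 0x02 + 2 + imm -4 = 0xb012

0xb012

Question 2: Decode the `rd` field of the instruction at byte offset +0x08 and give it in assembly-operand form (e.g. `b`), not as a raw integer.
m

[08] 40 d7 → 0xd740
  opcode bits[15:12]=0xd: str/RR
  rd@[11:8]=0x7 ⇒ m
  rs@[7:4]=0x4 ⇒ e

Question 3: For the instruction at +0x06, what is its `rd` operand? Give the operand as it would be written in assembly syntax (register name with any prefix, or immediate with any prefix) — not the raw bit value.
e

[06] f0 c4 → 0xc4f0
  top 4b → 0xc → shli [RI]
  rd@[11:8]=0x4 ⇒ e
  imm@[7:0]=0xf0 ⇒ #240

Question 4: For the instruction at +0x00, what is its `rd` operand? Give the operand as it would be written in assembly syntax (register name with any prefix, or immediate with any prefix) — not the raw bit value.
+0x00: 00 5e ⇒ word 0x5e00 (little)
  opcode bits[15:12]=0x5: minus/RR
  [11:8] rd=14 = u
  [7:4] rs=0 = a

u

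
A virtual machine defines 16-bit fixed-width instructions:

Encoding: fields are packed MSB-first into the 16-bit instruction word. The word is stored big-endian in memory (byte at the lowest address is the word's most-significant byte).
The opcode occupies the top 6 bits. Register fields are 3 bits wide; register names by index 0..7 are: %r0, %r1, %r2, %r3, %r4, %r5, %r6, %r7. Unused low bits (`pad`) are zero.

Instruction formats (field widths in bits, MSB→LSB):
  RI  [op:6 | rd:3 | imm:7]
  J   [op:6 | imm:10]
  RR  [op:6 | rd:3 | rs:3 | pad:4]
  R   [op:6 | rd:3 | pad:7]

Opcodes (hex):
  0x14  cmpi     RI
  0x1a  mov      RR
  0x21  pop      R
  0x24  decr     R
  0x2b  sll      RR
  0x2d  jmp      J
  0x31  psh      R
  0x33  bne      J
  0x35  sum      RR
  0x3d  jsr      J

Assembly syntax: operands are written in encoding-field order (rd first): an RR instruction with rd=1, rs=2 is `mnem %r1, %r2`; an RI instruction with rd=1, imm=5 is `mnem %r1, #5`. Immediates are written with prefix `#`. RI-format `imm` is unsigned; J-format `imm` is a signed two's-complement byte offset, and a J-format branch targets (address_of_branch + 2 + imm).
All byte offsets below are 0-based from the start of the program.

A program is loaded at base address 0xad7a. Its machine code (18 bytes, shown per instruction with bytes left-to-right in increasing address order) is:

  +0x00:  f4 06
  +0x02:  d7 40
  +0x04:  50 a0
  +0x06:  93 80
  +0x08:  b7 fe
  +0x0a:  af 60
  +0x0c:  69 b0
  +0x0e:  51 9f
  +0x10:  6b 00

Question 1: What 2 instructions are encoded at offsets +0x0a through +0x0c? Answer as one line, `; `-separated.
sll %r6, %r6; mov %r3, %r3

@+0a  big-endian(af 60) = 0xaf60
  op=0xaf60>>10=0x2b ⇒ sll (RR)
  rd: (w>>7)&0x7=0x6 → %r6
  rs: (w>>4)&0x7=0x6 → %r6
@+0c  big-endian(69 b0) = 0x69b0
  op=0x69b0>>10=0x1a ⇒ mov (RR)
  rd: (w>>7)&0x7=0x3 → %r3
  rs: (w>>4)&0x7=0x3 → %r3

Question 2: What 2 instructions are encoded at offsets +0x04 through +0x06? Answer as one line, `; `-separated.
@+04  big-endian(50 a0) = 0x50a0
  top 6b → 0x14 → cmpi [RI]
  [9:7] rd=1 = %r1
  [6:0] imm=32 = #32
@+06  big-endian(93 80) = 0x9380
  top 6b → 0x24 → decr [R]
  [9:7] rd=7 = %r7

cmpi %r1, #32; decr %r7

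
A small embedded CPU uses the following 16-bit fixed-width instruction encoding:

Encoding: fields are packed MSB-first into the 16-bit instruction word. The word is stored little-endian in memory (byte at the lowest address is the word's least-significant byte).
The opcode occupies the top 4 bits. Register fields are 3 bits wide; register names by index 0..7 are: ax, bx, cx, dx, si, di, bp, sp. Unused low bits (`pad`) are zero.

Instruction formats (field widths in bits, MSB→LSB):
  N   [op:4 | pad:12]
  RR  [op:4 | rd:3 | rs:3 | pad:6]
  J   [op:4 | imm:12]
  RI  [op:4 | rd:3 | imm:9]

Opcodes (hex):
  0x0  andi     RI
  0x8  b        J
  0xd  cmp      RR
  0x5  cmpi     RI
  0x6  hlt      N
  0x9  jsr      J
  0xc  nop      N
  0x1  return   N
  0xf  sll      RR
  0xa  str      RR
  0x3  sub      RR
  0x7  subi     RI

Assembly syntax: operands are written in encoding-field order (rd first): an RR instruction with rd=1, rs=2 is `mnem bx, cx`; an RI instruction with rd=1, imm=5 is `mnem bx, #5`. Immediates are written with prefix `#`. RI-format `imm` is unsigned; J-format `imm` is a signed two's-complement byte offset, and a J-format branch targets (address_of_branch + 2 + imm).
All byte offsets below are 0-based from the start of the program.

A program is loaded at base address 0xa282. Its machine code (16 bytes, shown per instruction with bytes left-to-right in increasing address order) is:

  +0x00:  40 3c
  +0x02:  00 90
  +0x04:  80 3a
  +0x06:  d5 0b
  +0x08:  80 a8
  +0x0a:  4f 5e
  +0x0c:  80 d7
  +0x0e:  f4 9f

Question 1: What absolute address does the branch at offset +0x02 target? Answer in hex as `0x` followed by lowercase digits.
0xa286

[02] 00 90 → 0x9000
  opcode bits[15:12]=0x9: jsr/J
  imm: (w>>0)&0xfff=0x0 → #0
  target = base 0xa282 + off 0x02 + 2 + imm 0 = 0xa286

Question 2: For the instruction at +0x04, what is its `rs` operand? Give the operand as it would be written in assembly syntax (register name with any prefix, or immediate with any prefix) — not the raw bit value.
cx

@+04  little-endian(80 3a) = 0x3a80
  op=0x3a80>>12=0x3 ⇒ sub (RR)
  rd: (w>>9)&0x7=0x5 → di
  rs: (w>>6)&0x7=0x2 → cx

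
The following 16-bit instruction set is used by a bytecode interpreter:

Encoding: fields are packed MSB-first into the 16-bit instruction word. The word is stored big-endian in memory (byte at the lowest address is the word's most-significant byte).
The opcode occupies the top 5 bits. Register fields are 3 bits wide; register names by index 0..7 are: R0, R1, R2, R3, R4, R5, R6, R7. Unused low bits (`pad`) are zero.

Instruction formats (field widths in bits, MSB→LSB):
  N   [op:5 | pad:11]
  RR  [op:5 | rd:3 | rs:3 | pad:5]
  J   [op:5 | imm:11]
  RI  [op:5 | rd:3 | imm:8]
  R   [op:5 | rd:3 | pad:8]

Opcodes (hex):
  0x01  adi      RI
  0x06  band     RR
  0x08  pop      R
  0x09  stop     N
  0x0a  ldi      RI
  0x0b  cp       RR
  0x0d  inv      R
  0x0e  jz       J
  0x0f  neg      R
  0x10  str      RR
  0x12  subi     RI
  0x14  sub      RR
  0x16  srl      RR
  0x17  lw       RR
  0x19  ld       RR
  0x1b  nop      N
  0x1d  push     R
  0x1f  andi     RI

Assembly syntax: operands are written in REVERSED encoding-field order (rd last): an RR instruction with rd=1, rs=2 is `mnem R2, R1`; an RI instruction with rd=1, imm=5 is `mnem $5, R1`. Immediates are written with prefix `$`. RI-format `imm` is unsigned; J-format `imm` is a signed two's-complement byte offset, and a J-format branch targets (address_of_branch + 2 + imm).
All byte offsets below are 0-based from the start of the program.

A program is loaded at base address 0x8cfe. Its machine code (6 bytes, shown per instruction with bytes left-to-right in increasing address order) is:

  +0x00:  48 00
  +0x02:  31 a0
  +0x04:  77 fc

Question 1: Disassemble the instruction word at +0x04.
@+04  big-endian(77 fc) = 0x77fc
  opcode bits[15:11]=0xe: jz/J
  [10:0] imm=2044 (s11→-4) = $-4

jz $-4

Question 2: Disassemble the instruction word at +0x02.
@+02  big-endian(31 a0) = 0x31a0
  op=0x31a0>>11=0x6 ⇒ band (RR)
  rd: (w>>8)&0x7=0x1 → R1
  rs: (w>>5)&0x7=0x5 → R5

band R5, R1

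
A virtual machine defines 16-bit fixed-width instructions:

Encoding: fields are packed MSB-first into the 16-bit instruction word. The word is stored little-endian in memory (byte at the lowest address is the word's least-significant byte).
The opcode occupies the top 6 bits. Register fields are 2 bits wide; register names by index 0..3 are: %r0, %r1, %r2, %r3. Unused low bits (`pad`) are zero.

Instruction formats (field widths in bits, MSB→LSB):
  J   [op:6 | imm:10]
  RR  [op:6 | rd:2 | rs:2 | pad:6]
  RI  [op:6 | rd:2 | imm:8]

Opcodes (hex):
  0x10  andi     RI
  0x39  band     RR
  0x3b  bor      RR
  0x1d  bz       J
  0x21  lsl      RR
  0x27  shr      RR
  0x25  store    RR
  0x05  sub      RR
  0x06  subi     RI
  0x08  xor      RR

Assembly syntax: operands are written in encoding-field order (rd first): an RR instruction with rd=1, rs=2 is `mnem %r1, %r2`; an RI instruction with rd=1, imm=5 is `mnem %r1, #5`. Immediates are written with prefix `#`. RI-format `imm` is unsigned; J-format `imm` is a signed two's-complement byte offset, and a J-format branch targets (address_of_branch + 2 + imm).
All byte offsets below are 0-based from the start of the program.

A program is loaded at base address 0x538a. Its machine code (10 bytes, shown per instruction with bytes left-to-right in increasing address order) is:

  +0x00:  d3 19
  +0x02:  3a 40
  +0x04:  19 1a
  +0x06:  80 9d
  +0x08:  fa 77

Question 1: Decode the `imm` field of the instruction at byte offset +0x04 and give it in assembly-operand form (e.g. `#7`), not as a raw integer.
+0x04: 19 1a ⇒ word 0x1a19 (little)
  op=0x1a19>>10=0x6 ⇒ subi (RI)
  rd@[9:8]=0x2 ⇒ %r2
  imm@[7:0]=0x19 ⇒ #25

#25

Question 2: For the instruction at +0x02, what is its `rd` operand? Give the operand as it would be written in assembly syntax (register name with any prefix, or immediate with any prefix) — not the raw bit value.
%r0

+0x02: 3a 40 ⇒ word 0x403a (little)
  top 6b → 0x10 → andi [RI]
  [9:8] rd=0 = %r0
  [7:0] imm=58 = #58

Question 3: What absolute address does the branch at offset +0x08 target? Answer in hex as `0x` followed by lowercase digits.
0x538e

off 0x08: read fa 77 as little → 0x77fa
  opcode bits[15:10]=0x1d: bz/J
  imm@[9:0]=0x3fa (s10→-6) ⇒ #-6
  target = base 0x538a + off 0x08 + 2 + imm -6 = 0x538e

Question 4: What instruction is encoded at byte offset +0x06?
shr %r1, %r2

@+06  little-endian(80 9d) = 0x9d80
  opcode bits[15:10]=0x27: shr/RR
  [9:8] rd=1 = %r1
  [7:6] rs=2 = %r2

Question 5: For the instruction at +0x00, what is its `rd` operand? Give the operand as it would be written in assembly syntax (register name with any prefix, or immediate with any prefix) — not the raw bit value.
%r1

+0x00: d3 19 ⇒ word 0x19d3 (little)
  top 6b → 0x6 → subi [RI]
  rd@[9:8]=0x1 ⇒ %r1
  imm@[7:0]=0xd3 ⇒ #211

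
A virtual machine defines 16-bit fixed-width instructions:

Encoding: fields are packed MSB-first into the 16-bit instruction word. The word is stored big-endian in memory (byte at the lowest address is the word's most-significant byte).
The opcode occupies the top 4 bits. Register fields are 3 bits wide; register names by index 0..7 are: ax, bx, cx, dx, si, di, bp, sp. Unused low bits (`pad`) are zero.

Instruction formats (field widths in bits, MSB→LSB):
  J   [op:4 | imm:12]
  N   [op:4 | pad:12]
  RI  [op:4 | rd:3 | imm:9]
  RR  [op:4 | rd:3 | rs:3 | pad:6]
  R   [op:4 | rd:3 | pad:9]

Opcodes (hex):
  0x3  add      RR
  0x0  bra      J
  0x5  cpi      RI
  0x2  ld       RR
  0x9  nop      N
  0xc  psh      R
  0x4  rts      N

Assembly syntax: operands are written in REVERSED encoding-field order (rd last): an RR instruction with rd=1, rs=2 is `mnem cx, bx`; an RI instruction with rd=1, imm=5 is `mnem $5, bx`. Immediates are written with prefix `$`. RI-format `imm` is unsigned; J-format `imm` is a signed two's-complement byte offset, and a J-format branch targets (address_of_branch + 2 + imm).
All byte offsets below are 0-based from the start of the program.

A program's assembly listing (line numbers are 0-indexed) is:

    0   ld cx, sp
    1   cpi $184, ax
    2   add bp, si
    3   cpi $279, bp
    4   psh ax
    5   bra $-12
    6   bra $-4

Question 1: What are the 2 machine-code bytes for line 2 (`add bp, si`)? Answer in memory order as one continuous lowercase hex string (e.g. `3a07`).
line 2 (add): pack op=0x3:4|rd=4:3|rs=6:3|pad=0:6 = 0x3980; big→ 39 80

3980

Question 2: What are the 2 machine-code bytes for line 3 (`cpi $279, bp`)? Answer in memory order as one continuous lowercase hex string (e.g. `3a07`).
5d17

line 3 (cpi): pack op=0x5:4|rd=6:3|imm=279:9 = 0x5d17; big→ 5d 17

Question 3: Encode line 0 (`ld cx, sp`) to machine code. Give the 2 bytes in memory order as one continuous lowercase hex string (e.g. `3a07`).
2e80

L0: ld op=0x2:4|rd=7:3|rs=2:3|pad=0:6 ⇒ 0x2e80 ⇒ big 2e 80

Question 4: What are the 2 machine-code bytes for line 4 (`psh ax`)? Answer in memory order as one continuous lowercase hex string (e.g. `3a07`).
L4: psh op=0xc:4|rd=0:3|pad=0:9 ⇒ 0xc000 ⇒ big c0 00

c000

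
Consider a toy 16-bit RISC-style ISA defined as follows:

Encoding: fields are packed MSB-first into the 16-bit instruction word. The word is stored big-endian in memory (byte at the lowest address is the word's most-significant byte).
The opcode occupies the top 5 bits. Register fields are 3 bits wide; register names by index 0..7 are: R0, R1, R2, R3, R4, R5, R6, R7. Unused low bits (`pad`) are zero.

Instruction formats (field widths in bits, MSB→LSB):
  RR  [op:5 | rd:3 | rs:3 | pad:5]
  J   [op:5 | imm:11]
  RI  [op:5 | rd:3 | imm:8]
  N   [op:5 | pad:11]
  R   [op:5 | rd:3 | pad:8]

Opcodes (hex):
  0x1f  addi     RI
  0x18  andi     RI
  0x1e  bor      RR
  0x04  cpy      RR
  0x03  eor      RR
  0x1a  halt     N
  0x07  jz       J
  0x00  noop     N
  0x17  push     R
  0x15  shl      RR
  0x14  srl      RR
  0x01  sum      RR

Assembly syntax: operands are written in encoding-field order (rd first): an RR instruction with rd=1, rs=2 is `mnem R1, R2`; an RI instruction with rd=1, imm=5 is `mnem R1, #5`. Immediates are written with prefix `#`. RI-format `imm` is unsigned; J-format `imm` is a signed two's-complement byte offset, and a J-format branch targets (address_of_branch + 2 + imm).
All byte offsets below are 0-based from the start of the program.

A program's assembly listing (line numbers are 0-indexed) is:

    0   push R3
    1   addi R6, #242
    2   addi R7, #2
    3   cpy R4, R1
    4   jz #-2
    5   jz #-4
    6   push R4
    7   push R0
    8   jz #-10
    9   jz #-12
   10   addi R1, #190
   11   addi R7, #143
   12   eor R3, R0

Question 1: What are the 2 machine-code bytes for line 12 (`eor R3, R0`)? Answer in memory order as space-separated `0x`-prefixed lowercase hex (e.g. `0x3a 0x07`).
0x1b 0x00

line 12 (eor): pack op=0x3:5|rd=3:3|rs=0:3|pad=0:5 = 0x1b00; big→ 1b 00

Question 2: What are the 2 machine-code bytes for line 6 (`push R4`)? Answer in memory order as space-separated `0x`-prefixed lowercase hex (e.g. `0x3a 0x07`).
L6: push op=0x17:5|rd=4:3|pad=0:8 ⇒ 0xbc00 ⇒ big bc 00

0xbc 0x00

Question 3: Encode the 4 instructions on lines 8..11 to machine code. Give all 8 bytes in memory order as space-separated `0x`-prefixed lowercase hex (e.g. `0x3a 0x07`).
8. jz fields op=0x7:5|imm=-10:11 → word 3ff6h → 3f f6
9. jz fields op=0x7:5|imm=-12:11 → word 3ff4h → 3f f4
10. addi fields op=0x1f:5|rd=1:3|imm=190:8 → word f9beh → f9 be
11. addi fields op=0x1f:5|rd=7:3|imm=143:8 → word ff8fh → ff 8f

0x3f 0xf6 0x3f 0xf4 0xf9 0xbe 0xff 0x8f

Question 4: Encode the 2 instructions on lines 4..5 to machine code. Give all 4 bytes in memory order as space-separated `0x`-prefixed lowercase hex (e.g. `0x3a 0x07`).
0x3f 0xfe 0x3f 0xfc

4. jz fields op=0x7:5|imm=-2:11 → word 3ffeh → 3f fe
5. jz fields op=0x7:5|imm=-4:11 → word 3ffch → 3f fc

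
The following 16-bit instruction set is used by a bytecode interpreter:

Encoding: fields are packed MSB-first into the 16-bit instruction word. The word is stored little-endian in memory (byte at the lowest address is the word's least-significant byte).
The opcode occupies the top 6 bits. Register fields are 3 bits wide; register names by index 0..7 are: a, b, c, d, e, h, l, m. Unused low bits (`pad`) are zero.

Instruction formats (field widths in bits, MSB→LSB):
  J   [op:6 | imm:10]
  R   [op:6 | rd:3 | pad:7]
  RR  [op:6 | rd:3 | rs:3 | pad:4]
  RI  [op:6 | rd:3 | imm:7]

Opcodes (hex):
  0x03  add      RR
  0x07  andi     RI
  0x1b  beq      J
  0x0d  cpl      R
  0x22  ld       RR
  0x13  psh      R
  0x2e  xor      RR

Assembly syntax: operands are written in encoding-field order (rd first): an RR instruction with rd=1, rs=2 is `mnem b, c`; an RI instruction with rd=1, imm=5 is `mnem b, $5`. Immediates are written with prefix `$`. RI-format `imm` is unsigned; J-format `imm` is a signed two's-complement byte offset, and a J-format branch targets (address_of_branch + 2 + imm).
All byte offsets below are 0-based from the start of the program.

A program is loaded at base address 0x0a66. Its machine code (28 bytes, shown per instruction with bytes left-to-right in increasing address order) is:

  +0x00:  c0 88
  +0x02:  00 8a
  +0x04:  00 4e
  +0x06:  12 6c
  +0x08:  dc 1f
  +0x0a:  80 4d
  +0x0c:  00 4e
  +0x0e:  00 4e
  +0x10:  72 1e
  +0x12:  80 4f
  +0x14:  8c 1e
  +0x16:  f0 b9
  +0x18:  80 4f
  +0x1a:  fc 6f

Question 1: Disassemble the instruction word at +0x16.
xor d, m

off 0x16: read f0 b9 as little → 0xb9f0
  op=0xb9f0>>10=0x2e ⇒ xor (RR)
  rd@[9:7]=0x3 ⇒ d
  rs@[6:4]=0x7 ⇒ m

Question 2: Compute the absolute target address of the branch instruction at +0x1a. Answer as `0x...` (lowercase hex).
@+1a  little-endian(fc 6f) = 0x6ffc
  top 6b → 0x1b → beq [J]
  imm@[9:0]=0x3fc (s10→-4) ⇒ $-4
  target = base 0x0a66 + off 0x1a + 2 + imm -4 = 0x0a7e

0x0a7e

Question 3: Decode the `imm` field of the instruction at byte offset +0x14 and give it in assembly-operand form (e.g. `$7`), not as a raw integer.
off 0x14: read 8c 1e as little → 0x1e8c
  top 6b → 0x7 → andi [RI]
  rd: (w>>7)&0x7=0x5 → h
  imm: (w>>0)&0x7f=0xc → $12

$12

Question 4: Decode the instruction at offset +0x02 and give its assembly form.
+0x02: 00 8a ⇒ word 0x8a00 (little)
  opcode bits[15:10]=0x22: ld/RR
  rd: (w>>7)&0x7=0x4 → e
  rs: (w>>4)&0x7=0x0 → a

ld e, a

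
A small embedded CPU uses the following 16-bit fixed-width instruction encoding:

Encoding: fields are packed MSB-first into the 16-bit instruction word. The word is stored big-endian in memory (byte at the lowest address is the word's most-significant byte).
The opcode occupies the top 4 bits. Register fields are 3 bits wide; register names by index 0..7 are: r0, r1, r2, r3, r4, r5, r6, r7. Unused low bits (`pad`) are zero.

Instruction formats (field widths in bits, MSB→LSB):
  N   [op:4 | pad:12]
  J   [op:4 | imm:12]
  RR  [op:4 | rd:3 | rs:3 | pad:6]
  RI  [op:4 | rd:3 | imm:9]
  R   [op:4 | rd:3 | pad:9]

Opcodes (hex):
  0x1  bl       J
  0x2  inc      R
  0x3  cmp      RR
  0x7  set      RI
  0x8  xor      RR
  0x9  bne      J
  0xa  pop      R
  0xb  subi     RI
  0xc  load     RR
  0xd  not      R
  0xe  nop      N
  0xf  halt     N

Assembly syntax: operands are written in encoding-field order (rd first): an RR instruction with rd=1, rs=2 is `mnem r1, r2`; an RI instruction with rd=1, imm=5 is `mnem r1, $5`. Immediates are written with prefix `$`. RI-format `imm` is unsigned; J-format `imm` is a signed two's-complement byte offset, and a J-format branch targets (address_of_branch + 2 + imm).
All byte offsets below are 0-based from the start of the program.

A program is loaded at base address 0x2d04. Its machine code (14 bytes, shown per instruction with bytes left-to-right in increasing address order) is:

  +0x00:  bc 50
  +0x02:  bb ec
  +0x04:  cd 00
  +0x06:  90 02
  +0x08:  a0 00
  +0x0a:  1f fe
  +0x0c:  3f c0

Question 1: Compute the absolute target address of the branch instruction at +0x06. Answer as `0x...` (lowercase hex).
0x2d0e

[06] 90 02 → 0x9002
  top 4b → 0x9 → bne [J]
  [11:0] imm=2 = $2
  target = base 0x2d04 + off 0x06 + 2 + imm 2 = 0x2d0e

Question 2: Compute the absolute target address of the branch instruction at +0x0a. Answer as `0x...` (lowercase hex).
+0x0a: 1f fe ⇒ word 0x1ffe (big)
  opcode bits[15:12]=0x1: bl/J
  imm: (w>>0)&0xfff=0xffe (s12→-2) → $-2
  target = base 0x2d04 + off 0x0a + 2 + imm -2 = 0x2d0e

0x2d0e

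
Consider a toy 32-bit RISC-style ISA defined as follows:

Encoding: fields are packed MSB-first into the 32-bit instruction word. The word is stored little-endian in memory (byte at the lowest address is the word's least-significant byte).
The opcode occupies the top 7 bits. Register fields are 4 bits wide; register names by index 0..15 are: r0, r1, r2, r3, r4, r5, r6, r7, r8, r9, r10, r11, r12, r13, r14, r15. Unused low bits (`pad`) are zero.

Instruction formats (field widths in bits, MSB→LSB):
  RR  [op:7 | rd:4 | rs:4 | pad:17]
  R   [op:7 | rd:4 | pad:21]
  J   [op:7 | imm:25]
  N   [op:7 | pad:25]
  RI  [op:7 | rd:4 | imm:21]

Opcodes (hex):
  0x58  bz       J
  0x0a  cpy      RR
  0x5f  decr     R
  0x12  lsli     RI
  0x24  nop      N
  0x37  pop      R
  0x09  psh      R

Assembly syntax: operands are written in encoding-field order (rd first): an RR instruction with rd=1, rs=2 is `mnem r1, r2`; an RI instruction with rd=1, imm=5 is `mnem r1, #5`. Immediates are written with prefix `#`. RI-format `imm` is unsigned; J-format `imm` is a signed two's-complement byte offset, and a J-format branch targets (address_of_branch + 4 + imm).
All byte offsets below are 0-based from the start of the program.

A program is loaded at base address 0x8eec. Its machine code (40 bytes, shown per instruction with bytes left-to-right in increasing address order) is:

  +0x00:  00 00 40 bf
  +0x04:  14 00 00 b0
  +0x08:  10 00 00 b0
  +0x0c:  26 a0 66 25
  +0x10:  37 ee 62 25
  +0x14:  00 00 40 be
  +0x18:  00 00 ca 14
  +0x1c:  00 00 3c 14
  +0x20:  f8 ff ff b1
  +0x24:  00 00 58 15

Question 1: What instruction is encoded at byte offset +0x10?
lsli r11, #192055

[10] 37 ee 62 25 → 0x2562ee37
  top 7b → 0x12 → lsli [RI]
  [24:21] rd=11 = r11
  [20:0] imm=192055 = #192055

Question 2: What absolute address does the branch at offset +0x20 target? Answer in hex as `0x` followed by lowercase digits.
0x8f08

+0x20: f8 ff ff b1 ⇒ word 0xb1fffff8 (little)
  opcode bits[31:25]=0x58: bz/J
  [24:0] imm=33554424 (s25→-8) = #-8
  target = base 0x8eec + off 0x20 + 4 + imm -8 = 0x8f08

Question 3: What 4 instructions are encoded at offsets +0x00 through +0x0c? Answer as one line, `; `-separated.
[00] 00 00 40 bf → 0xbf400000
  opcode bits[31:25]=0x5f: decr/R
  rd: (w>>21)&0xf=0xa → r10
[04] 14 00 00 b0 → 0xb0000014
  opcode bits[31:25]=0x58: bz/J
  imm: (w>>0)&0x1ffffff=0x14 → #20
[08] 10 00 00 b0 → 0xb0000010
  opcode bits[31:25]=0x58: bz/J
  imm: (w>>0)&0x1ffffff=0x10 → #16
[0c] 26 a0 66 25 → 0x2566a026
  opcode bits[31:25]=0x12: lsli/RI
  rd: (w>>21)&0xf=0xb → r11
  imm: (w>>0)&0x1fffff=0x6a026 → #434214

decr r10; bz #20; bz #16; lsli r11, #434214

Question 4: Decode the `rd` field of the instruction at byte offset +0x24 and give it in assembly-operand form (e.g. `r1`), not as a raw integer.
r10

+0x24: 00 00 58 15 ⇒ word 0x15580000 (little)
  top 7b → 0xa → cpy [RR]
  rd: (w>>21)&0xf=0xa → r10
  rs: (w>>17)&0xf=0xc → r12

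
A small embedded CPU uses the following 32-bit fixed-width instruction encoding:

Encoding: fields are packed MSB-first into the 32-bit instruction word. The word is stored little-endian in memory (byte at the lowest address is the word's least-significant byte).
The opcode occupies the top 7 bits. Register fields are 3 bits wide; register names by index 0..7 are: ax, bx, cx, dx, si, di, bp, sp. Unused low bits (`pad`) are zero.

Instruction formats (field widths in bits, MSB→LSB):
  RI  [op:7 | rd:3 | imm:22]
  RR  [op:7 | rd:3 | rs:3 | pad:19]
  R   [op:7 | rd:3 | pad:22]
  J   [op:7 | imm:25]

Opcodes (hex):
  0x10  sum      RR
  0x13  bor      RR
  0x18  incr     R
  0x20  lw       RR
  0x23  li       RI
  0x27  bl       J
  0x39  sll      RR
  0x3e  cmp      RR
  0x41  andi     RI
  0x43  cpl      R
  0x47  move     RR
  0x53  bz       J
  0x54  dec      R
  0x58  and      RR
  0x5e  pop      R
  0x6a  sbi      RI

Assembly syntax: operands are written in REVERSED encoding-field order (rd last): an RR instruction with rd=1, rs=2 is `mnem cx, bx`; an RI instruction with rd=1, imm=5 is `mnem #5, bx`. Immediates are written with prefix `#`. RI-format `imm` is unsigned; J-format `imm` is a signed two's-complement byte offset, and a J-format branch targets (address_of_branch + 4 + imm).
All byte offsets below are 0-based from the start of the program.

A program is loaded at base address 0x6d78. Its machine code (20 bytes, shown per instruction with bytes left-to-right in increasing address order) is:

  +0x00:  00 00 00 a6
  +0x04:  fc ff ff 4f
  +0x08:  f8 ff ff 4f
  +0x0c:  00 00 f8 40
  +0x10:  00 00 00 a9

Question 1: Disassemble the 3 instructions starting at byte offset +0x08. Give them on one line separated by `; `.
bl #-8; lw sp, dx; dec si

@+08  little-endian(f8 ff ff 4f) = 0x4ffffff8
  top 7b → 0x27 → bl [J]
  [24:0] imm=33554424 (s25→-8) = #-8
@+0c  little-endian(00 00 f8 40) = 0x40f80000
  top 7b → 0x20 → lw [RR]
  [24:22] rd=3 = dx
  [21:19] rs=7 = sp
@+10  little-endian(00 00 00 a9) = 0xa9000000
  top 7b → 0x54 → dec [R]
  [24:22] rd=4 = si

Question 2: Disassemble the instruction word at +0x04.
bl #-4

@+04  little-endian(fc ff ff 4f) = 0x4ffffffc
  op=0x4ffffffc>>25=0x27 ⇒ bl (J)
  [24:0] imm=33554428 (s25→-4) = #-4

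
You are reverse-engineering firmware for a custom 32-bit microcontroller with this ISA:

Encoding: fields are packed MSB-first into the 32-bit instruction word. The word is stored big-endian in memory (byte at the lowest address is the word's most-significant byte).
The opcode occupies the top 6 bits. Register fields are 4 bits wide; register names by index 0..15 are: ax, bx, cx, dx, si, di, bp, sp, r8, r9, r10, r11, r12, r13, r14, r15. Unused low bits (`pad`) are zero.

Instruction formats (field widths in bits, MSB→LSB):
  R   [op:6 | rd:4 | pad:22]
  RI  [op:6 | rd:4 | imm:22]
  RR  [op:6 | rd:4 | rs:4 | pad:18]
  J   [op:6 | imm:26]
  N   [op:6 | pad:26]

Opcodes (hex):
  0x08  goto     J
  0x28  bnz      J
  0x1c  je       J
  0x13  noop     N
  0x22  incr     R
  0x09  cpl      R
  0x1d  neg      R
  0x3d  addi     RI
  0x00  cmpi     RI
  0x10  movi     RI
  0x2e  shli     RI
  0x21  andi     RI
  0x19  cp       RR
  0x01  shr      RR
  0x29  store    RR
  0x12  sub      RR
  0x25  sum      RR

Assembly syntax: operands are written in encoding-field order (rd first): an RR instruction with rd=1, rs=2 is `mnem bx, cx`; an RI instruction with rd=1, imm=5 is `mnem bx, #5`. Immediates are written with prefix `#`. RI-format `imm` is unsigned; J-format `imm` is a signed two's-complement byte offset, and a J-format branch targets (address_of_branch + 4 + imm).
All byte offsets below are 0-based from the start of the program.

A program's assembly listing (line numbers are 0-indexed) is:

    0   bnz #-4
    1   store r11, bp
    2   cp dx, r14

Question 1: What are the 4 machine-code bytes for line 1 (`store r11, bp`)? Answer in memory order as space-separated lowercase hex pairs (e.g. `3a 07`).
a6 d8 00 00

L1: store op=0x29:6|rd=11:4|rs=6:4|pad=0:18 ⇒ 0xa6d80000 ⇒ big a6 d8 00 00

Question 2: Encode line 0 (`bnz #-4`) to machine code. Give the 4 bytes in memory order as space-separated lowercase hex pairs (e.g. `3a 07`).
0. bnz fields op=0x28:6|imm=-4:26 → word a3fffffch → a3 ff ff fc

a3 ff ff fc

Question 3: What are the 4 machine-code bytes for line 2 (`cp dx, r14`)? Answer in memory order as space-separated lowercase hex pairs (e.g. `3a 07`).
64 f8 00 00

L2: cp op=0x19:6|rd=3:4|rs=14:4|pad=0:18 ⇒ 0x64f80000 ⇒ big 64 f8 00 00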